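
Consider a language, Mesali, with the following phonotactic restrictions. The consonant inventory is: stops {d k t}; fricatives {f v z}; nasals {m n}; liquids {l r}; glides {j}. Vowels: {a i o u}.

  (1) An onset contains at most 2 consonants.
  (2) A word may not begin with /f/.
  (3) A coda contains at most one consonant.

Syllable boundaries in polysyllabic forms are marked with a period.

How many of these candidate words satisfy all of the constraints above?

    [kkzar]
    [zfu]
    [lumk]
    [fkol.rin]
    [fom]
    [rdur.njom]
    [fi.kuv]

2

[kkzar] — violates constraint 1: syllable 1 onset /kkz/ has 3 consonants (> 2) → ill-formed
[zfu] — σ1 onset /zf/ (2C), coda /∅/ ok → well-formed
[lumk] — violates constraint 3: syllable 1 coda /mk/ has 2 consonants (> 1) → ill-formed
[fkol.rin] — violates constraint 2: word begins with /f/ → ill-formed
[fom] — violates constraint 2: word begins with /f/ → ill-formed
[rdur.njom] — σ1 onset /rd/ (2C), coda /r/ ok; σ2 onset /nj/ (2C), coda /m/ ok → well-formed
[fi.kuv] — violates constraint 2: word begins with /f/ → ill-formed
Well-formed: [zfu], [rdur.njom] → 2.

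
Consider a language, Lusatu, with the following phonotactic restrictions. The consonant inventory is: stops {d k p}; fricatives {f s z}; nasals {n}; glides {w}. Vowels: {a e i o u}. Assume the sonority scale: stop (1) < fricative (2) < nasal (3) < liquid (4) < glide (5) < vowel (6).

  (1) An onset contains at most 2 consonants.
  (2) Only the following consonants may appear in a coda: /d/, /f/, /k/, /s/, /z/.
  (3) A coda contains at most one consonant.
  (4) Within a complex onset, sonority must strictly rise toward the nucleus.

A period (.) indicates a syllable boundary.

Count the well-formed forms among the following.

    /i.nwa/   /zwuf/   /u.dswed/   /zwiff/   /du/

/i.nwa/ — σ1 onset /∅/, coda /∅/ ok; σ2 onset /nw/ (3→5 rises), coda /∅/ ok → well-formed
/zwuf/ — σ1 onset /zw/ (2→5 rises), coda /f/ ok → well-formed
/u.dswed/ — violates constraint 1: syllable 2 onset /dsw/ has 3 consonants (> 2) → ill-formed
/zwiff/ — violates constraint 3: syllable 1 coda /ff/ has 2 consonants (> 1) → ill-formed
/du/ — σ1 onset /d/, coda /∅/ ok → well-formed
Well-formed: /i.nwa/, /zwuf/, /du/ → 3.

3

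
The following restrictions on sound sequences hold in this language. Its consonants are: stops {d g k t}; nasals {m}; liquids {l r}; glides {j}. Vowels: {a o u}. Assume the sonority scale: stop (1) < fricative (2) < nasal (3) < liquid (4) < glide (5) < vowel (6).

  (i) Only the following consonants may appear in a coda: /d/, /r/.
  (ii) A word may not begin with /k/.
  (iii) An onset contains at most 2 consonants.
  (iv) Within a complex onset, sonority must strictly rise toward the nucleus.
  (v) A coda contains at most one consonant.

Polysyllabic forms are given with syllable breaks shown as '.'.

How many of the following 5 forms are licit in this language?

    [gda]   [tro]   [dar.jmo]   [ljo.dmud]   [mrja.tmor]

2

[gda] — violates constraint (iv): syllable 1 onset /gd/: /g/ (stop, 1) → /d/ (stop, 1) does not rise → illicit
[tro] — σ1 onset /tr/ (1→4 rises), coda /∅/ ok → licit
[dar.jmo] — violates constraint (iv): syllable 2 onset /jm/: /j/ (glide, 5) → /m/ (nasal, 3) does not rise → illicit
[ljo.dmud] — σ1 onset /lj/ (4→5 rises), coda /∅/ ok; σ2 onset /dm/ (1→3 rises), coda /d/ ok → licit
[mrja.tmor] — violates constraint (iii): syllable 1 onset /mrj/ has 3 consonants (> 2) → illicit
Licit: [tro], [ljo.dmud] → 2.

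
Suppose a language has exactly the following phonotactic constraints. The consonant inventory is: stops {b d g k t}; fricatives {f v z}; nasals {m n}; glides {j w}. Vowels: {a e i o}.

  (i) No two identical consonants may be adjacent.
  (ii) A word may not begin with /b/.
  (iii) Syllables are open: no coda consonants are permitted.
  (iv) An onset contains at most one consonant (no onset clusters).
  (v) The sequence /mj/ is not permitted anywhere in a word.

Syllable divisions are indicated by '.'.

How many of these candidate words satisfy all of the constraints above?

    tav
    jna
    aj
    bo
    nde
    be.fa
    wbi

tav — violates constraint (iii): syllable 1 coda /v/ has 1 consonant (> 0) → ill-formed
jna — violates constraint (iv): syllable 1 onset /jn/ has 2 consonants (> 1) → ill-formed
aj — violates constraint (iii): syllable 1 coda /j/ has 1 consonant (> 0) → ill-formed
bo — violates constraint (ii): word begins with /b/ → ill-formed
nde — violates constraint (iv): syllable 1 onset /nd/ has 2 consonants (> 1) → ill-formed
be.fa — violates constraint (ii): word begins with /b/ → ill-formed
wbi — violates constraint (iv): syllable 1 onset /wb/ has 2 consonants (> 1) → ill-formed
No form is well-formed → 0.

0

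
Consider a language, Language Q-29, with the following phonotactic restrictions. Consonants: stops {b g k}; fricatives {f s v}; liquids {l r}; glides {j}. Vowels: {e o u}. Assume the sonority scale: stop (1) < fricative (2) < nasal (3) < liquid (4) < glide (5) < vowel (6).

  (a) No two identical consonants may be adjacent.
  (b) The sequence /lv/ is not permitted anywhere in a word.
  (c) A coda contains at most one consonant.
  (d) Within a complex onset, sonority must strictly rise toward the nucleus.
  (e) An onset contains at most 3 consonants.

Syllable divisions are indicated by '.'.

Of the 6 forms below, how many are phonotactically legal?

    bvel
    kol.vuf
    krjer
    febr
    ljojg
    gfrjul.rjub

2

bvel — σ1 onset /bv/ (1→2 rises), coda /l/ ok → phonotactically legal
kol.vuf — violates constraint (b): contains banned sequence /lv/ → phonotactically illegal
krjer — σ1 onset /krj/ (1→4→5 rises), coda /r/ ok → phonotactically legal
febr — violates constraint (c): syllable 1 coda /br/ has 2 consonants (> 1) → phonotactically illegal
ljojg — violates constraint (c): syllable 1 coda /jg/ has 2 consonants (> 1) → phonotactically illegal
gfrjul.rjub — violates constraint (e): syllable 1 onset /gfrj/ has 4 consonants (> 3) → phonotactically illegal
Phonotactically legal: bvel, krjer → 2.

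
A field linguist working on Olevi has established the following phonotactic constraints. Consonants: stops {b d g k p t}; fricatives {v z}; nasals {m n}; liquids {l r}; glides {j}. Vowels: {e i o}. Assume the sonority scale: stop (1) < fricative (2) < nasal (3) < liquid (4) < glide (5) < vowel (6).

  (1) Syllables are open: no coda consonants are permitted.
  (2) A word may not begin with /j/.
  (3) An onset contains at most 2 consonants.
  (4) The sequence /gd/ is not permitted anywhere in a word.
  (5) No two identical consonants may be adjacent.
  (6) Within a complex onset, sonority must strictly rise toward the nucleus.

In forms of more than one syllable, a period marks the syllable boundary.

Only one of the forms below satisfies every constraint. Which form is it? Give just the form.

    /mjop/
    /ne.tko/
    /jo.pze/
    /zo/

/mjop/ — violates constraint 1: syllable 1 coda /p/ has 1 consonant (> 0) → illicit
/ne.tko/ — violates constraint 6: syllable 2 onset /tk/: /t/ (stop, 1) → /k/ (stop, 1) does not rise → illicit
/jo.pze/ — violates constraint 2: word begins with /j/ → illicit
/zo/ — σ1 onset /z/, coda /∅/ ok → licit

/zo/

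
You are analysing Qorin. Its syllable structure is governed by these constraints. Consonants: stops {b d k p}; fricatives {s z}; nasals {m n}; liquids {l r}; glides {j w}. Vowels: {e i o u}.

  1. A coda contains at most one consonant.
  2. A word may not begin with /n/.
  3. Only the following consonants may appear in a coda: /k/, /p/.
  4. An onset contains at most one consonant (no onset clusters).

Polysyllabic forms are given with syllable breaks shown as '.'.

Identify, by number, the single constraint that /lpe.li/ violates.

/lpe.li/: syllable 1 onset /lp/ has 2 consonants (> 1).
This is a violation of constraint 4: "An onset contains at most one consonant (no onset clusters)."
The remaining constraints (1, 2, 3) are satisfied.

4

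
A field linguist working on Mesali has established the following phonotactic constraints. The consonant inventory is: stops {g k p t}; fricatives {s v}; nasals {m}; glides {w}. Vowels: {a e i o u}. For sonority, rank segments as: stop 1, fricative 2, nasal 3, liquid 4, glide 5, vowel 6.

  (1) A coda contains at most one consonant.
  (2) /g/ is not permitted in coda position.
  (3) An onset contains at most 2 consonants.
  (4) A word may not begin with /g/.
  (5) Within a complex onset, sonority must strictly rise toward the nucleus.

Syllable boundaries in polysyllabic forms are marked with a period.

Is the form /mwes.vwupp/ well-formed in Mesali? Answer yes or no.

no

/mwes.vwupp/ — violates constraint 1: syllable 2 coda /pp/ has 2 consonants (> 1) → ill-formed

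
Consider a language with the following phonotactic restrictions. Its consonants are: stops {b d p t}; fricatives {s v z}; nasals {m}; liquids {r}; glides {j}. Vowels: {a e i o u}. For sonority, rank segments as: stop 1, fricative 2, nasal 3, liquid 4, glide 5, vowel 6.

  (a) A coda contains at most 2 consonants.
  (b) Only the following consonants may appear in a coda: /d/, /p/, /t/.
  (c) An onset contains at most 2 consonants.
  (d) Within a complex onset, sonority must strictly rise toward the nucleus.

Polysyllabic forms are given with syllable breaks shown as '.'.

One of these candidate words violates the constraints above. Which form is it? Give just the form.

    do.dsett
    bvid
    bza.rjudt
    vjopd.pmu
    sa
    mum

mum

do.dsett — σ1 onset /d/, coda /∅/ ok; σ2 onset /ds/ (1→2 rises), coda /tt/ (2C) ok → phonotactically legal
bvid — σ1 onset /bv/ (1→2 rises), coda /d/ ok → phonotactically legal
bza.rjudt — σ1 onset /bz/ (1→2 rises), coda /∅/ ok; σ2 onset /rj/ (4→5 rises), coda /dt/ (2C) ok → phonotactically legal
vjopd.pmu — σ1 onset /vj/ (2→5 rises), coda /pd/ (2C) ok; σ2 onset /pm/ (1→3 rises), coda /∅/ ok → phonotactically legal
sa — σ1 onset /s/, coda /∅/ ok → phonotactically legal
mum — violates constraint (b): syllable 1 coda contains /m/, which is not a licensed coda consonant → phonotactically illegal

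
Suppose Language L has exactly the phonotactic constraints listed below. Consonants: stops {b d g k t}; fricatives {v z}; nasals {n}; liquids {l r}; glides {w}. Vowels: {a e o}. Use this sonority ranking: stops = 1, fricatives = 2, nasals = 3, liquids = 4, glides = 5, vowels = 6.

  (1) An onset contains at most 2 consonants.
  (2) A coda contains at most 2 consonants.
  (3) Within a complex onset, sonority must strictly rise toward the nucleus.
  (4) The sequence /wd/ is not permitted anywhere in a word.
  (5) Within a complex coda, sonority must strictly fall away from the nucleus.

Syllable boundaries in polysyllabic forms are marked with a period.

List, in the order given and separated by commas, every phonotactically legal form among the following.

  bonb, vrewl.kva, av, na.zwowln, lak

bonb — σ1 onset /b/, coda /nb/ (3→1 falls) ok → phonotactically legal
vrewl.kva — σ1 onset /vr/ (2→4 rises), coda /wl/ (5→4 falls) ok; σ2 onset /kv/ (1→2 rises), coda /∅/ ok → phonotactically legal
av — σ1 onset /∅/, coda /v/ ok → phonotactically legal
na.zwowln — violates constraint 2: syllable 2 coda /wln/ has 3 consonants (> 2) → phonotactically illegal
lak — σ1 onset /l/, coda /k/ ok → phonotactically legal

bonb, vrewl.kva, av, lak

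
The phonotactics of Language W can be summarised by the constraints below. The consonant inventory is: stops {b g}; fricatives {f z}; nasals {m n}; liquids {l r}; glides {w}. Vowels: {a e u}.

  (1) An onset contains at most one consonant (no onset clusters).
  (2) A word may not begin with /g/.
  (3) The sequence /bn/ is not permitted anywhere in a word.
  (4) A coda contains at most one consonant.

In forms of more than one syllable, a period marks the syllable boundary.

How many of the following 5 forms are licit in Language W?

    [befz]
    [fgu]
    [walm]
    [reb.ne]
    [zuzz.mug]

0

[befz] — violates constraint 4: syllable 1 coda /fz/ has 2 consonants (> 1) → illicit
[fgu] — violates constraint 1: syllable 1 onset /fg/ has 2 consonants (> 1) → illicit
[walm] — violates constraint 4: syllable 1 coda /lm/ has 2 consonants (> 1) → illicit
[reb.ne] — violates constraint 3: contains banned sequence /bn/ → illicit
[zuzz.mug] — violates constraint 4: syllable 1 coda /zz/ has 2 consonants (> 1) → illicit
No form is licit → 0.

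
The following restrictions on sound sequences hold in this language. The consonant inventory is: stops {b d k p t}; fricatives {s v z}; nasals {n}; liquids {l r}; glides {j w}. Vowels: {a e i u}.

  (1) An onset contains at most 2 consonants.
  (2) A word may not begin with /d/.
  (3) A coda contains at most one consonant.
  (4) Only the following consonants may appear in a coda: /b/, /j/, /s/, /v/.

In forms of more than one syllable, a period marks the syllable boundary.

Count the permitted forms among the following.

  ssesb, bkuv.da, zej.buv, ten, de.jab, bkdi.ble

2

ssesb — violates constraint 3: syllable 1 coda /sb/ has 2 consonants (> 1) → not permitted
bkuv.da — σ1 onset /bk/ (2C), coda /v/ ok; σ2 onset /d/, coda /∅/ ok → permitted
zej.buv — σ1 onset /z/, coda /j/ ok; σ2 onset /b/, coda /v/ ok → permitted
ten — violates constraint 4: syllable 1 coda contains /n/, which is not a licensed coda consonant → not permitted
de.jab — violates constraint 2: word begins with /d/ → not permitted
bkdi.ble — violates constraint 1: syllable 1 onset /bkd/ has 3 consonants (> 2) → not permitted
Permitted: bkuv.da, zej.buv → 2.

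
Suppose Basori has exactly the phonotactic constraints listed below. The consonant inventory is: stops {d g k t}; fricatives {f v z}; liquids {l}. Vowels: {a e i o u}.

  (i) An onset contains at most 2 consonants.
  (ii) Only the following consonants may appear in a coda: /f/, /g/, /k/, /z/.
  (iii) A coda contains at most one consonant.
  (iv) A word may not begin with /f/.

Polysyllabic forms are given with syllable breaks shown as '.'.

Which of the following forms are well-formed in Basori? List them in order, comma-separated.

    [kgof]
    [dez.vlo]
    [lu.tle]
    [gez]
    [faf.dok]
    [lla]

[kgof] — σ1 onset /kg/ (2C), coda /f/ ok → well-formed
[dez.vlo] — σ1 onset /d/, coda /z/ ok; σ2 onset /vl/ (2C), coda /∅/ ok → well-formed
[lu.tle] — σ1 onset /l/, coda /∅/ ok; σ2 onset /tl/ (2C), coda /∅/ ok → well-formed
[gez] — σ1 onset /g/, coda /z/ ok → well-formed
[faf.dok] — violates constraint (iv): word begins with /f/ → ill-formed
[lla] — σ1 onset /ll/ (2C), coda /∅/ ok → well-formed

[kgof], [dez.vlo], [lu.tle], [gez], [lla]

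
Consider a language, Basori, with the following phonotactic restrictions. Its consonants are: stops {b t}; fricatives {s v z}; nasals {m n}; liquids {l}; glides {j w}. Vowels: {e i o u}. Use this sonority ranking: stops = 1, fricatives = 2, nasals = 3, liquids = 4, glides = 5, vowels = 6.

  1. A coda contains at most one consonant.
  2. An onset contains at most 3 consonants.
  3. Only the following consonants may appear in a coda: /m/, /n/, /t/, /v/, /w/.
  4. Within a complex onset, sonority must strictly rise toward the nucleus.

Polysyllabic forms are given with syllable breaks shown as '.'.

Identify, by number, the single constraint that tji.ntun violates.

tji.ntun: syllable 2 onset /nt/: /n/ (nasal, 3) → /t/ (stop, 1) does not rise.
This is a violation of constraint 4: "Within a complex onset, sonority must strictly rise toward the nucleus."
The remaining constraints (1, 2, 3) are satisfied.

4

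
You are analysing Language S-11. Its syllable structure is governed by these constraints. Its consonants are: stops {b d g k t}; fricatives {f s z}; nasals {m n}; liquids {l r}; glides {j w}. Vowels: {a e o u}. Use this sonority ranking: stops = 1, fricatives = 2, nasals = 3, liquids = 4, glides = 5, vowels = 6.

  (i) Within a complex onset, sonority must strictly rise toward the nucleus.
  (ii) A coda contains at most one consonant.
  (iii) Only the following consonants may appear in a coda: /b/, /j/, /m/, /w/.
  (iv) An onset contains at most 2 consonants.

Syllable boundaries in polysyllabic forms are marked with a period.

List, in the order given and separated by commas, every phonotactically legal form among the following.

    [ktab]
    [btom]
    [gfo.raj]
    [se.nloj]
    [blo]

[gfo.raj], [se.nloj], [blo]

[ktab] — violates constraint (i): syllable 1 onset /kt/: /k/ (stop, 1) → /t/ (stop, 1) does not rise → phonotactically illegal
[btom] — violates constraint (i): syllable 1 onset /bt/: /b/ (stop, 1) → /t/ (stop, 1) does not rise → phonotactically illegal
[gfo.raj] — σ1 onset /gf/ (1→2 rises), coda /∅/ ok; σ2 onset /r/, coda /j/ ok → phonotactically legal
[se.nloj] — σ1 onset /s/, coda /∅/ ok; σ2 onset /nl/ (3→4 rises), coda /j/ ok → phonotactically legal
[blo] — σ1 onset /bl/ (1→4 rises), coda /∅/ ok → phonotactically legal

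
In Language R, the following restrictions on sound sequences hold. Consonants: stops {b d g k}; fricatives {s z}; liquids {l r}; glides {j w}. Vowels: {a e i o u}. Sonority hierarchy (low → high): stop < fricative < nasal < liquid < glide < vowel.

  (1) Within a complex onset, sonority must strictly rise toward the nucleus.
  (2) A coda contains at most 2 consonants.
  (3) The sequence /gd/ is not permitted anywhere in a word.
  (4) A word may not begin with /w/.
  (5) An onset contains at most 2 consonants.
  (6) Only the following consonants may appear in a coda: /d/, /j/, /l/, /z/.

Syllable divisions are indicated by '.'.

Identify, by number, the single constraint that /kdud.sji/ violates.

/kdud.sji/: syllable 1 onset /kd/: /k/ (stop, 1) → /d/ (stop, 1) does not rise.
This is a violation of constraint 1: "Within a complex onset, sonority must strictly rise toward the nucleus."
The remaining constraints (2, 3, 4, 5, 6) are satisfied.

1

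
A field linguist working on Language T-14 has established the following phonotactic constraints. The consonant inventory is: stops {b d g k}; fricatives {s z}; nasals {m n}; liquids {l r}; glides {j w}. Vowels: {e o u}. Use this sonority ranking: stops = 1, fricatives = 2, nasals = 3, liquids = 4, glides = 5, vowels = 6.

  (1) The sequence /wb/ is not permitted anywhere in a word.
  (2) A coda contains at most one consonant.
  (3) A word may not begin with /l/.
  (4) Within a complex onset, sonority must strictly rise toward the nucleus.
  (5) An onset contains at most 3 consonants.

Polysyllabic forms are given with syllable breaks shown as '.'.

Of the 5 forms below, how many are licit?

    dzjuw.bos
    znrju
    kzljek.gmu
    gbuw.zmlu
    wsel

0

dzjuw.bos — violates constraint 1: contains banned sequence /wb/ → illicit
znrju — violates constraint 5: syllable 1 onset /znrj/ has 4 consonants (> 3) → illicit
kzljek.gmu — violates constraint 5: syllable 1 onset /kzlj/ has 4 consonants (> 3) → illicit
gbuw.zmlu — violates constraint 4: syllable 1 onset /gb/: /g/ (stop, 1) → /b/ (stop, 1) does not rise → illicit
wsel — violates constraint 4: syllable 1 onset /ws/: /w/ (glide, 5) → /s/ (fricative, 2) does not rise → illicit
No form is licit → 0.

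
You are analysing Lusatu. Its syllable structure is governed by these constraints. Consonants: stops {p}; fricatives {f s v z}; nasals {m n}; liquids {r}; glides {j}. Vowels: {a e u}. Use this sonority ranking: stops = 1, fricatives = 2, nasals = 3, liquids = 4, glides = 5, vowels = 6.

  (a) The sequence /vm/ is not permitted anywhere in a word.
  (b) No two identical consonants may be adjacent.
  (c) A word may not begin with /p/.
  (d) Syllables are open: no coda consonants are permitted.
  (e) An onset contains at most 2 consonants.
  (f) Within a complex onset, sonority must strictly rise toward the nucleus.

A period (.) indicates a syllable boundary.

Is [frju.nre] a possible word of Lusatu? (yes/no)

[frju.nre] — violates constraint (e): syllable 1 onset /frj/ has 3 consonants (> 2) → ill-formed

no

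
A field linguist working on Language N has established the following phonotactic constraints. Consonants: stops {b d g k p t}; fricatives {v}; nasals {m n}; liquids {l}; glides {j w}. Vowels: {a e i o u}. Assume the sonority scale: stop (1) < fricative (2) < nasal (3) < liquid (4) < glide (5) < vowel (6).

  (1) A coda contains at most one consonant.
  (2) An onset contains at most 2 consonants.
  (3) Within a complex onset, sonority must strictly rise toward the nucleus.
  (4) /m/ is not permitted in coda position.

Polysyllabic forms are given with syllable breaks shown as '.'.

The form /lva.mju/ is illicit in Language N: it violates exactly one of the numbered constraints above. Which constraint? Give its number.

3

/lva.mju/: syllable 1 onset /lv/: /l/ (liquid, 4) → /v/ (fricative, 2) does not rise.
This is a violation of constraint 3: "Within a complex onset, sonority must strictly rise toward the nucleus."
The remaining constraints (1, 2, 4) are satisfied.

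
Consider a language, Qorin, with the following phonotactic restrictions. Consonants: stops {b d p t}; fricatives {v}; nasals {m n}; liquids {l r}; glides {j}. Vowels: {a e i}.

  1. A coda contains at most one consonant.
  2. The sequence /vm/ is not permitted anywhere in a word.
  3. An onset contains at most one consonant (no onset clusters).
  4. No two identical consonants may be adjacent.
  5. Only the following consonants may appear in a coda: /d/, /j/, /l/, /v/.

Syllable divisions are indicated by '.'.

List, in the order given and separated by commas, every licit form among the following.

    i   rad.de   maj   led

i — σ1 onset /∅/, coda /∅/ ok → licit
rad.de — violates constraint 4: adjacent identical consonants /dd/ → illicit
maj — σ1 onset /m/, coda /j/ ok → licit
led — σ1 onset /l/, coda /d/ ok → licit

i, maj, led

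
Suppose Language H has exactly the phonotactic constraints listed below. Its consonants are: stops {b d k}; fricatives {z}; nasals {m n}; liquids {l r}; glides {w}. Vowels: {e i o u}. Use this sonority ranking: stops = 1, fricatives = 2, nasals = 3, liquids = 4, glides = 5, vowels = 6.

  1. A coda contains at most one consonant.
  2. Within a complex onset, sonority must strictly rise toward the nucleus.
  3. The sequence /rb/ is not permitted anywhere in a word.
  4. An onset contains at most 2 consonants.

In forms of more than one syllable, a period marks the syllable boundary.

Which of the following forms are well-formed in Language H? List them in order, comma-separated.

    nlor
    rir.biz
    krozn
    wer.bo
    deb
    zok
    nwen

nlor, deb, zok, nwen

nlor — σ1 onset /nl/ (3→4 rises), coda /r/ ok → well-formed
rir.biz — violates constraint 3: contains banned sequence /rb/ → ill-formed
krozn — violates constraint 1: syllable 1 coda /zn/ has 2 consonants (> 1) → ill-formed
wer.bo — violates constraint 3: contains banned sequence /rb/ → ill-formed
deb — σ1 onset /d/, coda /b/ ok → well-formed
zok — σ1 onset /z/, coda /k/ ok → well-formed
nwen — σ1 onset /nw/ (3→5 rises), coda /n/ ok → well-formed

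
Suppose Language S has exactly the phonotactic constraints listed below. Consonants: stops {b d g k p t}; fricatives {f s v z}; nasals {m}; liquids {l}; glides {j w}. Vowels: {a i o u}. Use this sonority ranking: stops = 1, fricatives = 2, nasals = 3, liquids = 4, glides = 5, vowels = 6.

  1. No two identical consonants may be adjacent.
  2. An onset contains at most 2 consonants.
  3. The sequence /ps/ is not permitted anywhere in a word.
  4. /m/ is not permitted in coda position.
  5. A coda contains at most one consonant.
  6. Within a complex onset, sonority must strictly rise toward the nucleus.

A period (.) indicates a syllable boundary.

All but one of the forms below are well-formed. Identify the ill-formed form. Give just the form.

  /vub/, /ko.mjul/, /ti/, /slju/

/slju/

/vub/ — σ1 onset /v/, coda /b/ ok → well-formed
/ko.mjul/ — σ1 onset /k/, coda /∅/ ok; σ2 onset /mj/ (3→5 rises), coda /l/ ok → well-formed
/ti/ — σ1 onset /t/, coda /∅/ ok → well-formed
/slju/ — violates constraint 2: syllable 1 onset /slj/ has 3 consonants (> 2) → ill-formed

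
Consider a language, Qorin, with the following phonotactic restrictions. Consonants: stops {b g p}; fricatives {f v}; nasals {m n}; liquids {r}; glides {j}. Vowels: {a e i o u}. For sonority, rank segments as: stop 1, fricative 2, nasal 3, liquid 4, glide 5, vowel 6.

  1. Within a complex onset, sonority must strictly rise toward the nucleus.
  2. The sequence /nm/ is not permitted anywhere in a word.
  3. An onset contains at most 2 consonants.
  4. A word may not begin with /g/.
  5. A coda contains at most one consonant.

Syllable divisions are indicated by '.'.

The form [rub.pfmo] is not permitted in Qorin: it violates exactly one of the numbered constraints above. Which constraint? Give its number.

3

[rub.pfmo]: syllable 2 onset /pfm/ has 3 consonants (> 2).
This is a violation of constraint 3: "An onset contains at most 2 consonants."
The remaining constraints (1, 2, 4, 5) are satisfied.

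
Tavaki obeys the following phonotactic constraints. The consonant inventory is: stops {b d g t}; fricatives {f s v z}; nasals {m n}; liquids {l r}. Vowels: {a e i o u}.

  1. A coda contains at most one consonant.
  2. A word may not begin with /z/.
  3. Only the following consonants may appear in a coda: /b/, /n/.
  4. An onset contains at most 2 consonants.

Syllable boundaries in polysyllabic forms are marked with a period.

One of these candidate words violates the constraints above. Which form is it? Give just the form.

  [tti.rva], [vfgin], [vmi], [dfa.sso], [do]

[tti.rva] — σ1 onset /tt/ (2C), coda /∅/ ok; σ2 onset /rv/ (2C), coda /∅/ ok → phonotactically legal
[vfgin] — violates constraint 4: syllable 1 onset /vfg/ has 3 consonants (> 2) → phonotactically illegal
[vmi] — σ1 onset /vm/ (2C), coda /∅/ ok → phonotactically legal
[dfa.sso] — σ1 onset /df/ (2C), coda /∅/ ok; σ2 onset /ss/ (2C), coda /∅/ ok → phonotactically legal
[do] — σ1 onset /d/, coda /∅/ ok → phonotactically legal

[vfgin]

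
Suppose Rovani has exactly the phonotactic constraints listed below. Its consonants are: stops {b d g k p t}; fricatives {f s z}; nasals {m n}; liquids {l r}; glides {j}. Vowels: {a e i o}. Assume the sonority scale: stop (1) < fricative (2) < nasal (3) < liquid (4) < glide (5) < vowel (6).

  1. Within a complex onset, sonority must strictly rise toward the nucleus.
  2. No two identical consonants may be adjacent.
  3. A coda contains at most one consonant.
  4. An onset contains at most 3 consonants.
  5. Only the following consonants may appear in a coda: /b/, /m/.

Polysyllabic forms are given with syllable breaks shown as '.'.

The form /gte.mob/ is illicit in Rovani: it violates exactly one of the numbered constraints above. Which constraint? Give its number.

1

/gte.mob/: syllable 1 onset /gt/: /g/ (stop, 1) → /t/ (stop, 1) does not rise.
This is a violation of constraint 1: "Within a complex onset, sonority must strictly rise toward the nucleus."
The remaining constraints (2, 3, 4, 5) are satisfied.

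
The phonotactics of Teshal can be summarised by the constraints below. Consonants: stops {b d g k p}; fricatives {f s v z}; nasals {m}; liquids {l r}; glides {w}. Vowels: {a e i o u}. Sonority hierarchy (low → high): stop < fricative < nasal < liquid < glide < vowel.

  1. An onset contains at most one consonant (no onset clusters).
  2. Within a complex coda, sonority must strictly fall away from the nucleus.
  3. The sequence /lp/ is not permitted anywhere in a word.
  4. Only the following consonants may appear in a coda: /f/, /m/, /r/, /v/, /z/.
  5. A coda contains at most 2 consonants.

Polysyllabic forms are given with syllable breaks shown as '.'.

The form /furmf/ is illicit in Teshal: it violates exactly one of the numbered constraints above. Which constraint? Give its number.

5

/furmf/: syllable 1 coda /rmf/ has 3 consonants (> 2).
This is a violation of constraint 5: "A coda contains at most 2 consonants."
The remaining constraints (1, 2, 3, 4) are satisfied.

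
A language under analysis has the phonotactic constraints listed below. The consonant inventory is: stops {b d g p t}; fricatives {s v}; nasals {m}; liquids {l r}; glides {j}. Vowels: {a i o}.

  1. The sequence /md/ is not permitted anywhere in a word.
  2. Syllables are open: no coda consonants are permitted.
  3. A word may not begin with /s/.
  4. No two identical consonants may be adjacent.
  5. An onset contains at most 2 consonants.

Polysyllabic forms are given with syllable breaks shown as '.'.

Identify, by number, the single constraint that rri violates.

4

rri: adjacent identical consonants /rr/.
This is a violation of constraint 4: "No two identical consonants may be adjacent."
The remaining constraints (1, 2, 3, 5) are satisfied.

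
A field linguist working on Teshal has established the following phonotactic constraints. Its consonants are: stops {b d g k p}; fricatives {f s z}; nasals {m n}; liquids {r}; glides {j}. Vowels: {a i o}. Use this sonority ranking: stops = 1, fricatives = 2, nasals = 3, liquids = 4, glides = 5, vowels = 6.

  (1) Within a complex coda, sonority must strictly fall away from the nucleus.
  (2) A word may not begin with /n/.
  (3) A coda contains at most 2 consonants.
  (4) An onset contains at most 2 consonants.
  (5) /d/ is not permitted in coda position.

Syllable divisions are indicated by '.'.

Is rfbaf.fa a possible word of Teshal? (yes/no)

rfbaf.fa — violates constraint 4: syllable 1 onset /rfb/ has 3 consonants (> 2) → phonotactically illegal

no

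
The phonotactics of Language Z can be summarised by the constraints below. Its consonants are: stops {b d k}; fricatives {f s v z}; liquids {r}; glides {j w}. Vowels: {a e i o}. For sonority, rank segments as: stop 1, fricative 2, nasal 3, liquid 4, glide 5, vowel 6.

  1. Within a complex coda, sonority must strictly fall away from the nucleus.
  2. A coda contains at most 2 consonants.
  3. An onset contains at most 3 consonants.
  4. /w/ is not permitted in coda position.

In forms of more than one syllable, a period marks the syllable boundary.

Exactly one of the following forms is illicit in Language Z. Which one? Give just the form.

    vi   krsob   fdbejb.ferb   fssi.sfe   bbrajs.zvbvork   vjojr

vi — σ1 onset /v/, coda /∅/ ok → licit
krsob — σ1 onset /krs/ (3C), coda /b/ ok → licit
fdbejb.ferb — σ1 onset /fdb/ (3C), coda /jb/ (5→1 falls) ok; σ2 onset /f/, coda /rb/ (4→1 falls) ok → licit
fssi.sfe — σ1 onset /fss/ (3C), coda /∅/ ok; σ2 onset /sf/ (2C), coda /∅/ ok → licit
bbrajs.zvbvork — violates constraint 3: syllable 2 onset /zvbv/ has 4 consonants (> 3) → illicit
vjojr — σ1 onset /vj/ (2C), coda /jr/ (5→4 falls) ok → licit

bbrajs.zvbvork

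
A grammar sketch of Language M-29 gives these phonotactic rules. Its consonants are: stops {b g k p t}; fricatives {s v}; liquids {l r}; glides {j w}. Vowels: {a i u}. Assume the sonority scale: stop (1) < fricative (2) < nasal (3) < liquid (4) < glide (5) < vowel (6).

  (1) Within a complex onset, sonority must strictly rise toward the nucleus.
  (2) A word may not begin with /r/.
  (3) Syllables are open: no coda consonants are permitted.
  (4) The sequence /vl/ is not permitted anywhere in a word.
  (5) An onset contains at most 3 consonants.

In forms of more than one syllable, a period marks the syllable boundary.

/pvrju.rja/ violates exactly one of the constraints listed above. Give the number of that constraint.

/pvrju.rja/: syllable 1 onset /pvrj/ has 4 consonants (> 3).
This is a violation of constraint 5: "An onset contains at most 3 consonants."
The remaining constraints (1, 2, 3, 4) are satisfied.

5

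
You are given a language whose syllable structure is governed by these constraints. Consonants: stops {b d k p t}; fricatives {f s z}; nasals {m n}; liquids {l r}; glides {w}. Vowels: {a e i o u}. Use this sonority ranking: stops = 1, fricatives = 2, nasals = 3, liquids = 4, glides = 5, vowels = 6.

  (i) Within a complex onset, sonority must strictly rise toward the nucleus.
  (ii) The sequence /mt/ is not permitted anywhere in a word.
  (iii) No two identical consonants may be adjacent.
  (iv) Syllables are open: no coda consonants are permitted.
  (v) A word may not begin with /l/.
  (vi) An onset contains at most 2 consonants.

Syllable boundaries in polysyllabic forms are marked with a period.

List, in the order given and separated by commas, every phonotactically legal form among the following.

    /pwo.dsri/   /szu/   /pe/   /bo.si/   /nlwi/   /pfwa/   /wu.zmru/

/pwo.dsri/ — violates constraint (vi): syllable 2 onset /dsr/ has 3 consonants (> 2) → phonotactically illegal
/szu/ — violates constraint (i): syllable 1 onset /sz/: /s/ (fricative, 2) → /z/ (fricative, 2) does not rise → phonotactically illegal
/pe/ — σ1 onset /p/, coda /∅/ ok → phonotactically legal
/bo.si/ — σ1 onset /b/, coda /∅/ ok; σ2 onset /s/, coda /∅/ ok → phonotactically legal
/nlwi/ — violates constraint (vi): syllable 1 onset /nlw/ has 3 consonants (> 2) → phonotactically illegal
/pfwa/ — violates constraint (vi): syllable 1 onset /pfw/ has 3 consonants (> 2) → phonotactically illegal
/wu.zmru/ — violates constraint (vi): syllable 2 onset /zmr/ has 3 consonants (> 2) → phonotactically illegal

/pe/, /bo.si/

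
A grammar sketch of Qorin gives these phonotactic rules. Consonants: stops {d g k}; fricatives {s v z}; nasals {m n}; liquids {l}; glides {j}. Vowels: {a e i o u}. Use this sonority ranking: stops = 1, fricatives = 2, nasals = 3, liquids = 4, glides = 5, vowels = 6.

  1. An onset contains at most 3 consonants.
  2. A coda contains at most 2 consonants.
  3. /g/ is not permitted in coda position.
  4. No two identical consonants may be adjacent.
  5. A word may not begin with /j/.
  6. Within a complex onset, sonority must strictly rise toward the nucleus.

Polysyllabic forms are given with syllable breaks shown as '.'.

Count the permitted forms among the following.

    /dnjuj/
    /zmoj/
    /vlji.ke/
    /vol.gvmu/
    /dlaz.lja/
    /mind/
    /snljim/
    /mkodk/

/dnjuj/ — σ1 onset /dnj/ (1→3→5 rises), coda /j/ ok → permitted
/zmoj/ — σ1 onset /zm/ (2→3 rises), coda /j/ ok → permitted
/vlji.ke/ — σ1 onset /vlj/ (2→4→5 rises), coda /∅/ ok; σ2 onset /k/, coda /∅/ ok → permitted
/vol.gvmu/ — σ1 onset /v/, coda /l/ ok; σ2 onset /gvm/ (1→2→3 rises), coda /∅/ ok → permitted
/dlaz.lja/ — σ1 onset /dl/ (1→4 rises), coda /z/ ok; σ2 onset /lj/ (4→5 rises), coda /∅/ ok → permitted
/mind/ — σ1 onset /m/, coda /nd/ (2C) ok → permitted
/snljim/ — violates constraint 1: syllable 1 onset /snlj/ has 4 consonants (> 3) → not permitted
/mkodk/ — violates constraint 6: syllable 1 onset /mk/: /m/ (nasal, 3) → /k/ (stop, 1) does not rise → not permitted
Permitted: /dnjuj/, /zmoj/, /vlji.ke/, /vol.gvmu/, /dlaz.lja/, /mind/ → 6.

6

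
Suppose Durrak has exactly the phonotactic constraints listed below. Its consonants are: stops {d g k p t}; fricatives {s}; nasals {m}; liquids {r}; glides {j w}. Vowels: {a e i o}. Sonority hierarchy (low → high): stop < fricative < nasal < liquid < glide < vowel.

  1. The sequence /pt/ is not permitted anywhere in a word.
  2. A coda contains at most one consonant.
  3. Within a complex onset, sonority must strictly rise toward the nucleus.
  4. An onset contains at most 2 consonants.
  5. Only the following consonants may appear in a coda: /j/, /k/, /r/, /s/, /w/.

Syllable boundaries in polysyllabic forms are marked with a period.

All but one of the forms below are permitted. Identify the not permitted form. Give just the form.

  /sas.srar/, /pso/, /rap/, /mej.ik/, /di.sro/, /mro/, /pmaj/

/rap/

/sas.srar/ — σ1 onset /s/, coda /s/ ok; σ2 onset /sr/ (2→4 rises), coda /r/ ok → permitted
/pso/ — σ1 onset /ps/ (1→2 rises), coda /∅/ ok → permitted
/rap/ — violates constraint 5: syllable 1 coda contains /p/, which is not a licensed coda consonant → not permitted
/mej.ik/ — σ1 onset /m/, coda /j/ ok; σ2 onset /∅/, coda /k/ ok → permitted
/di.sro/ — σ1 onset /d/, coda /∅/ ok; σ2 onset /sr/ (2→4 rises), coda /∅/ ok → permitted
/mro/ — σ1 onset /mr/ (3→4 rises), coda /∅/ ok → permitted
/pmaj/ — σ1 onset /pm/ (1→3 rises), coda /j/ ok → permitted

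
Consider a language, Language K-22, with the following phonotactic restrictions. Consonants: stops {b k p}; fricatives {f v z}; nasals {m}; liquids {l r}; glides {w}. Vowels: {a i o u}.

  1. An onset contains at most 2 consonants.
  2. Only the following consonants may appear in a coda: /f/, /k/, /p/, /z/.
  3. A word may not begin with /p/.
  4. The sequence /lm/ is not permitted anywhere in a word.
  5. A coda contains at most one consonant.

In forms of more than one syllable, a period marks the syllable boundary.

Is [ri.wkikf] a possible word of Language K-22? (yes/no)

no

[ri.wkikf] — violates constraint 5: syllable 2 coda /kf/ has 2 consonants (> 1) → not permitted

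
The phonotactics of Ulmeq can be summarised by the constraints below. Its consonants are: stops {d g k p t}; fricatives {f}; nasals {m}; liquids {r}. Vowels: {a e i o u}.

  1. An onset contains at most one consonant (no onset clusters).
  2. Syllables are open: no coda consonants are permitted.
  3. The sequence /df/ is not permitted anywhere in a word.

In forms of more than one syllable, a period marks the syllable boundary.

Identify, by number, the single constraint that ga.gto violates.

1

ga.gto: syllable 2 onset /gt/ has 2 consonants (> 1).
This is a violation of constraint 1: "An onset contains at most one consonant (no onset clusters)."
The remaining constraints (2, 3) are satisfied.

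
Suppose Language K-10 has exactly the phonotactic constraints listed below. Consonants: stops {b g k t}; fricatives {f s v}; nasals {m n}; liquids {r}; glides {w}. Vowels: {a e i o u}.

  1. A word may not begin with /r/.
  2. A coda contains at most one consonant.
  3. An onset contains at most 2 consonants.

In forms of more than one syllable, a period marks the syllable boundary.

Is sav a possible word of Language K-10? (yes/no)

yes

sav — σ1 onset /s/, coda /v/ ok → phonotactically legal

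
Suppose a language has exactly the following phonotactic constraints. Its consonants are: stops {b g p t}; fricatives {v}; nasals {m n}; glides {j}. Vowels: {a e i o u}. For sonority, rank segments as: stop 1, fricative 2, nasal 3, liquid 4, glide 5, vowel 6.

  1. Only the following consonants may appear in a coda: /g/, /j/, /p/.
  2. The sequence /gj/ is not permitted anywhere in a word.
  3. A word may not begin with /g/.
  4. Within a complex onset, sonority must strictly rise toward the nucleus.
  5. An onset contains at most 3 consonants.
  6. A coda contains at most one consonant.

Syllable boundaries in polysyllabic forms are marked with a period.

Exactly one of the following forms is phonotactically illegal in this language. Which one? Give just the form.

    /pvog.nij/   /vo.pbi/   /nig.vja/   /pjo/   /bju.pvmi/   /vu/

/pvog.nij/ — σ1 onset /pv/ (1→2 rises), coda /g/ ok; σ2 onset /n/, coda /j/ ok → phonotactically legal
/vo.pbi/ — violates constraint 4: syllable 2 onset /pb/: /p/ (stop, 1) → /b/ (stop, 1) does not rise → phonotactically illegal
/nig.vja/ — σ1 onset /n/, coda /g/ ok; σ2 onset /vj/ (2→5 rises), coda /∅/ ok → phonotactically legal
/pjo/ — σ1 onset /pj/ (1→5 rises), coda /∅/ ok → phonotactically legal
/bju.pvmi/ — σ1 onset /bj/ (1→5 rises), coda /∅/ ok; σ2 onset /pvm/ (1→2→3 rises), coda /∅/ ok → phonotactically legal
/vu/ — σ1 onset /v/, coda /∅/ ok → phonotactically legal

/vo.pbi/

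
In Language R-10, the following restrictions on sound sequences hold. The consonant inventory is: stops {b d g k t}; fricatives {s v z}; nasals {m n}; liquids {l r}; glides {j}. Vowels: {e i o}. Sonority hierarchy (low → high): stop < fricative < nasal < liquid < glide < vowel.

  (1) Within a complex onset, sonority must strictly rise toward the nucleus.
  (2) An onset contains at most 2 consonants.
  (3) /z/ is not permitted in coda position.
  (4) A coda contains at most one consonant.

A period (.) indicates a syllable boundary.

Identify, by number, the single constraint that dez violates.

3

dez: syllable 1 coda contains /z/.
This is a violation of constraint 3: "/z/ is not permitted in coda position."
The remaining constraints (1, 2, 4) are satisfied.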